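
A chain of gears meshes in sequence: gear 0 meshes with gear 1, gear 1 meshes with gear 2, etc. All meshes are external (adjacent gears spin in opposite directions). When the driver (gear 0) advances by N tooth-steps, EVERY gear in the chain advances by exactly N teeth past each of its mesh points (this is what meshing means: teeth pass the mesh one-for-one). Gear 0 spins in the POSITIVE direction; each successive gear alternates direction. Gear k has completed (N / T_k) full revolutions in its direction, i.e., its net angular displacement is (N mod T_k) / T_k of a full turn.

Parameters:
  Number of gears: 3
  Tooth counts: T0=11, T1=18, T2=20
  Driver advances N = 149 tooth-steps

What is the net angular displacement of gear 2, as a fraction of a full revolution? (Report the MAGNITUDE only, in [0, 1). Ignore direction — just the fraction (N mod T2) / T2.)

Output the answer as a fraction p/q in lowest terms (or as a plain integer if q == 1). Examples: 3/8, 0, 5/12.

Answer: 9/20

Derivation:
Chain of 3 gears, tooth counts: [11, 18, 20]
  gear 0: T0=11, direction=positive, advance = 149 mod 11 = 6 teeth = 6/11 turn
  gear 1: T1=18, direction=negative, advance = 149 mod 18 = 5 teeth = 5/18 turn
  gear 2: T2=20, direction=positive, advance = 149 mod 20 = 9 teeth = 9/20 turn
Gear 2: 149 mod 20 = 9
Fraction = 9 / 20 = 9/20 (gcd(9,20)=1) = 9/20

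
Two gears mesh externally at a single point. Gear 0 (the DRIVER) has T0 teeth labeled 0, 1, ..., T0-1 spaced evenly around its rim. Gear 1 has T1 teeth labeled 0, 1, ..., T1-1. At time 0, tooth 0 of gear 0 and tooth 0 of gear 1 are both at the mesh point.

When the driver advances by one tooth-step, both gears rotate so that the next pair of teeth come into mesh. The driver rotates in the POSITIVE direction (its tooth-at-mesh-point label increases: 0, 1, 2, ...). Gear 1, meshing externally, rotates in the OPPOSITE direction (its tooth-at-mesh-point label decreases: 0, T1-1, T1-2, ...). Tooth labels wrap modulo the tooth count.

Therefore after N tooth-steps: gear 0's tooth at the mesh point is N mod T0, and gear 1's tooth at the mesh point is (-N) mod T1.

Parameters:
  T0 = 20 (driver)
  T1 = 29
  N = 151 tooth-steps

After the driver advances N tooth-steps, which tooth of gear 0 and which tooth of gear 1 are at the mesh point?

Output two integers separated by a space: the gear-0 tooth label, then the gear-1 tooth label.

Gear 0 (driver, T0=20): tooth at mesh = N mod T0
  151 = 7 * 20 + 11, so 151 mod 20 = 11
  gear 0 tooth = 11
Gear 1 (driven, T1=29): tooth at mesh = (-N) mod T1
  151 = 5 * 29 + 6, so 151 mod 29 = 6
  (-151) mod 29 = (-6) mod 29 = 29 - 6 = 23
Mesh after 151 steps: gear-0 tooth 11 meets gear-1 tooth 23

Answer: 11 23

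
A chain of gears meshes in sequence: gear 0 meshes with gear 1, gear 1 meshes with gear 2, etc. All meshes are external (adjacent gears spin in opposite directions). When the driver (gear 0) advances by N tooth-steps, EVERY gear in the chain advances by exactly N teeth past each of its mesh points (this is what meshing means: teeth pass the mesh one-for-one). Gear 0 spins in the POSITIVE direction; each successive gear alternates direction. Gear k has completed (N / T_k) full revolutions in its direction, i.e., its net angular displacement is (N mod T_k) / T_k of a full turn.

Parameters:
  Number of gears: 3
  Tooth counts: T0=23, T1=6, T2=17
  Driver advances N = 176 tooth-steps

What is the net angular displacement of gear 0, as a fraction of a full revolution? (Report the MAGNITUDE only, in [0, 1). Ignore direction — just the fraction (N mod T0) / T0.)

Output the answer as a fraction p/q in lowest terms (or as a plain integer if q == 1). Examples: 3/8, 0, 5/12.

Chain of 3 gears, tooth counts: [23, 6, 17]
  gear 0: T0=23, direction=positive, advance = 176 mod 23 = 15 teeth = 15/23 turn
  gear 1: T1=6, direction=negative, advance = 176 mod 6 = 2 teeth = 2/6 turn
  gear 2: T2=17, direction=positive, advance = 176 mod 17 = 6 teeth = 6/17 turn
Gear 0: 176 mod 23 = 15
Fraction = 15 / 23 = 15/23 (gcd(15,23)=1) = 15/23

Answer: 15/23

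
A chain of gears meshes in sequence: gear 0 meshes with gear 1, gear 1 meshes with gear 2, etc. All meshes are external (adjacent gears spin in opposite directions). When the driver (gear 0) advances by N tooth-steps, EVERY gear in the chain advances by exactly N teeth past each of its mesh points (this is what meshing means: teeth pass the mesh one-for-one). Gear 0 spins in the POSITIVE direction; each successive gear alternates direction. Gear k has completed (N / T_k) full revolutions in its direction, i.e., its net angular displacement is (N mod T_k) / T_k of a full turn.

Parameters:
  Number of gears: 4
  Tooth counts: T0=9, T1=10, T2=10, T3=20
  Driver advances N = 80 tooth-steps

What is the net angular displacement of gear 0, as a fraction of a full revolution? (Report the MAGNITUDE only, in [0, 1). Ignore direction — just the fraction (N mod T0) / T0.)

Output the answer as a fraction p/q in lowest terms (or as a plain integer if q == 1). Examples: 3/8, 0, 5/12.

Answer: 8/9

Derivation:
Chain of 4 gears, tooth counts: [9, 10, 10, 20]
  gear 0: T0=9, direction=positive, advance = 80 mod 9 = 8 teeth = 8/9 turn
  gear 1: T1=10, direction=negative, advance = 80 mod 10 = 0 teeth = 0/10 turn
  gear 2: T2=10, direction=positive, advance = 80 mod 10 = 0 teeth = 0/10 turn
  gear 3: T3=20, direction=negative, advance = 80 mod 20 = 0 teeth = 0/20 turn
Gear 0: 80 mod 9 = 8
Fraction = 8 / 9 = 8/9 (gcd(8,9)=1) = 8/9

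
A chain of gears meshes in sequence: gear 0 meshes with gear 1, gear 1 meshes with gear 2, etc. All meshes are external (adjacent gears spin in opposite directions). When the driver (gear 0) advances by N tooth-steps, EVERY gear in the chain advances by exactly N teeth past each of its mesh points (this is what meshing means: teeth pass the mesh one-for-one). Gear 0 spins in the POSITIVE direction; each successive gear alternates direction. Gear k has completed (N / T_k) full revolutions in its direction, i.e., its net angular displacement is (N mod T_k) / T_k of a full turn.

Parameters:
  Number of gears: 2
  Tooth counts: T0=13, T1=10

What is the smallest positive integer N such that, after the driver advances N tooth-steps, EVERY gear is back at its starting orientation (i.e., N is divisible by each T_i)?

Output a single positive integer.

Answer: 130

Derivation:
Gear k returns to start when N is a multiple of T_k.
All gears at start simultaneously when N is a common multiple of [13, 10]; the smallest such N is lcm(13, 10).
Start: lcm = T0 = 13
Fold in T1=10: gcd(13, 10) = 1; lcm(13, 10) = 13 * 10 / 1 = 130 / 1 = 130
Full cycle length = 130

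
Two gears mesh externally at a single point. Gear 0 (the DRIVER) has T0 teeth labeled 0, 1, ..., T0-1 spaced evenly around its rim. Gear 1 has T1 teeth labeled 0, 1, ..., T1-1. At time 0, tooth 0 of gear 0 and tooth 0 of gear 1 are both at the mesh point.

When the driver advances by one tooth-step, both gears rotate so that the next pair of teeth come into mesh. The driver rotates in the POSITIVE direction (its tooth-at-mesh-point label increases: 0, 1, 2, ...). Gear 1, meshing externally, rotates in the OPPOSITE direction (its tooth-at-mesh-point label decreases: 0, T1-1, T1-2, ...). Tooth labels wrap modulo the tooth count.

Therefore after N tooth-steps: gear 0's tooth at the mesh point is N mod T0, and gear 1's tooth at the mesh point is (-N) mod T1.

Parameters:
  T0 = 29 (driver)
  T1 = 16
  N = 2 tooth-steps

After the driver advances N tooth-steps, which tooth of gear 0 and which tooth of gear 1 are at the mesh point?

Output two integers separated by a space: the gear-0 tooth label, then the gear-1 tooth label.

Answer: 2 14

Derivation:
Gear 0 (driver, T0=29): tooth at mesh = N mod T0
  2 = 0 * 29 + 2, so 2 mod 29 = 2
  gear 0 tooth = 2
Gear 1 (driven, T1=16): tooth at mesh = (-N) mod T1
  2 = 0 * 16 + 2, so 2 mod 16 = 2
  (-2) mod 16 = (-2) mod 16 = 16 - 2 = 14
Mesh after 2 steps: gear-0 tooth 2 meets gear-1 tooth 14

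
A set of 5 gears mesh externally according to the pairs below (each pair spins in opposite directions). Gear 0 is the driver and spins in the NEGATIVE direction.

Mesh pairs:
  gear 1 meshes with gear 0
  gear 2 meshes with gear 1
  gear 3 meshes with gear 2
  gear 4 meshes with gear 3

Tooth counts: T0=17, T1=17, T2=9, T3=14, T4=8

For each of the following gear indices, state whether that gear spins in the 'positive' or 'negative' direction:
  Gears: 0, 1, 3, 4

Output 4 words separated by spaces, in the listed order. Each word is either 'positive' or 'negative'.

Answer: negative positive positive negative

Derivation:
Gear 0 (driver): negative (depth 0)
  gear 1: meshes with gear 0 -> depth 1 -> positive (opposite of gear 0)
  gear 2: meshes with gear 1 -> depth 2 -> negative (opposite of gear 1)
  gear 3: meshes with gear 2 -> depth 3 -> positive (opposite of gear 2)
  gear 4: meshes with gear 3 -> depth 4 -> negative (opposite of gear 3)
Queried indices 0, 1, 3, 4 -> negative, positive, positive, negative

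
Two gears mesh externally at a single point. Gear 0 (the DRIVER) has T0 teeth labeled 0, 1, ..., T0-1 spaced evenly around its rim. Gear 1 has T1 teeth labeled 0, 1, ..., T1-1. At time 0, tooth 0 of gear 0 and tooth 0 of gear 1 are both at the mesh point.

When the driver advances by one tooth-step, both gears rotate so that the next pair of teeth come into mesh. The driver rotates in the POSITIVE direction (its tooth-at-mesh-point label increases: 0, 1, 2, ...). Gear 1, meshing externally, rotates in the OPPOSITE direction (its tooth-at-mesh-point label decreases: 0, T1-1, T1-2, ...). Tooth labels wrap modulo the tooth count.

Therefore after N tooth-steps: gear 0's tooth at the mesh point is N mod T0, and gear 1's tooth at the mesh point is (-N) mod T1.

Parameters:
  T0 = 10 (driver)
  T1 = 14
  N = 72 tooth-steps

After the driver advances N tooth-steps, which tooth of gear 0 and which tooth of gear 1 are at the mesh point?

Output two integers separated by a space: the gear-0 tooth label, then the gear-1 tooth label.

Answer: 2 12

Derivation:
Gear 0 (driver, T0=10): tooth at mesh = N mod T0
  72 = 7 * 10 + 2, so 72 mod 10 = 2
  gear 0 tooth = 2
Gear 1 (driven, T1=14): tooth at mesh = (-N) mod T1
  72 = 5 * 14 + 2, so 72 mod 14 = 2
  (-72) mod 14 = (-2) mod 14 = 14 - 2 = 12
Mesh after 72 steps: gear-0 tooth 2 meets gear-1 tooth 12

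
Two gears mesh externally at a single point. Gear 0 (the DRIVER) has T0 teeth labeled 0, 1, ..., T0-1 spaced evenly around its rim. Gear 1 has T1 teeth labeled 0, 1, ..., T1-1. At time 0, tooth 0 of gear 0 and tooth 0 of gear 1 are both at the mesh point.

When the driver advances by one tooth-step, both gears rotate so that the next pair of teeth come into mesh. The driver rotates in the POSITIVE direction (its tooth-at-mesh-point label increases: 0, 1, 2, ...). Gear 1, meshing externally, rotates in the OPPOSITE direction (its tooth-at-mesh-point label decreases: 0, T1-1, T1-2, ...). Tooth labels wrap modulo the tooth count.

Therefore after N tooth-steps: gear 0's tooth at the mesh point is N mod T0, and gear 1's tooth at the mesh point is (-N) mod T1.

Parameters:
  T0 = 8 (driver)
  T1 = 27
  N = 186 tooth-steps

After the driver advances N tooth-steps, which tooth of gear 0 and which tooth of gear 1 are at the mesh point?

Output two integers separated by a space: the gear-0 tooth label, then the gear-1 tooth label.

Gear 0 (driver, T0=8): tooth at mesh = N mod T0
  186 = 23 * 8 + 2, so 186 mod 8 = 2
  gear 0 tooth = 2
Gear 1 (driven, T1=27): tooth at mesh = (-N) mod T1
  186 = 6 * 27 + 24, so 186 mod 27 = 24
  (-186) mod 27 = (-24) mod 27 = 27 - 24 = 3
Mesh after 186 steps: gear-0 tooth 2 meets gear-1 tooth 3

Answer: 2 3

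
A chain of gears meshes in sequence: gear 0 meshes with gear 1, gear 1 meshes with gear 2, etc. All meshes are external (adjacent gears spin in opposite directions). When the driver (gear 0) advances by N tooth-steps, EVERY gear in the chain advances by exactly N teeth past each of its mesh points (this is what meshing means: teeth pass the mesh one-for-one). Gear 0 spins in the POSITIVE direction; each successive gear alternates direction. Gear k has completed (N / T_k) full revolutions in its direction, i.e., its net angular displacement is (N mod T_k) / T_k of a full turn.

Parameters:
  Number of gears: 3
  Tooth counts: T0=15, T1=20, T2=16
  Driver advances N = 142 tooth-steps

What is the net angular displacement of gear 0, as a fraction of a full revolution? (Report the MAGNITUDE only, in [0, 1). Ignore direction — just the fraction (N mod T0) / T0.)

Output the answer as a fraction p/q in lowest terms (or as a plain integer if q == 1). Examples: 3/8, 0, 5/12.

Chain of 3 gears, tooth counts: [15, 20, 16]
  gear 0: T0=15, direction=positive, advance = 142 mod 15 = 7 teeth = 7/15 turn
  gear 1: T1=20, direction=negative, advance = 142 mod 20 = 2 teeth = 2/20 turn
  gear 2: T2=16, direction=positive, advance = 142 mod 16 = 14 teeth = 14/16 turn
Gear 0: 142 mod 15 = 7
Fraction = 7 / 15 = 7/15 (gcd(7,15)=1) = 7/15

Answer: 7/15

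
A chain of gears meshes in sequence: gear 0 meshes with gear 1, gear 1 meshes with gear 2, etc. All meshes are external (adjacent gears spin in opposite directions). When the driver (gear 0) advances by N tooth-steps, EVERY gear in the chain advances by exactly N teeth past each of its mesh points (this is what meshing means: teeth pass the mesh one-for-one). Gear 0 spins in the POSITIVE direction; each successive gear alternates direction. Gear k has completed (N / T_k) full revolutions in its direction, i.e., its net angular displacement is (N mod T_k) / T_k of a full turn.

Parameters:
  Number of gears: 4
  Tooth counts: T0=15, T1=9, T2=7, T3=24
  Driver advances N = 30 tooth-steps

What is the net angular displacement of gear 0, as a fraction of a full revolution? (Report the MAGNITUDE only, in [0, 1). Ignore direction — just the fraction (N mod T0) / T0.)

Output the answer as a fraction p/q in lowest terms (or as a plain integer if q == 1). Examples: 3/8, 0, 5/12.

Chain of 4 gears, tooth counts: [15, 9, 7, 24]
  gear 0: T0=15, direction=positive, advance = 30 mod 15 = 0 teeth = 0/15 turn
  gear 1: T1=9, direction=negative, advance = 30 mod 9 = 3 teeth = 3/9 turn
  gear 2: T2=7, direction=positive, advance = 30 mod 7 = 2 teeth = 2/7 turn
  gear 3: T3=24, direction=negative, advance = 30 mod 24 = 6 teeth = 6/24 turn
Gear 0: 30 mod 15 = 0
Fraction = 0 / 15 = 0/1 (gcd(0,15)=15) = 0

Answer: 0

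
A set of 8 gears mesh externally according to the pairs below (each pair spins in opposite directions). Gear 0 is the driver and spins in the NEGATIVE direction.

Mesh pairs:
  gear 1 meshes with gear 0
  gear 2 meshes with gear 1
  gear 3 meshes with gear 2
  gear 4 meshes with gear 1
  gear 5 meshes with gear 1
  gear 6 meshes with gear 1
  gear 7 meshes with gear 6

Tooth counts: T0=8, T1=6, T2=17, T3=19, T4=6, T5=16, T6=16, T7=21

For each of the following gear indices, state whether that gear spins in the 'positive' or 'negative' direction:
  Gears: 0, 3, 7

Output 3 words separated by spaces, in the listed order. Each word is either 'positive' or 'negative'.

Gear 0 (driver): negative (depth 0)
  gear 1: meshes with gear 0 -> depth 1 -> positive (opposite of gear 0)
  gear 2: meshes with gear 1 -> depth 2 -> negative (opposite of gear 1)
  gear 3: meshes with gear 2 -> depth 3 -> positive (opposite of gear 2)
  gear 4: meshes with gear 1 -> depth 2 -> negative (opposite of gear 1)
  gear 5: meshes with gear 1 -> depth 2 -> negative (opposite of gear 1)
  gear 6: meshes with gear 1 -> depth 2 -> negative (opposite of gear 1)
  gear 7: meshes with gear 6 -> depth 3 -> positive (opposite of gear 6)
Queried indices 0, 3, 7 -> negative, positive, positive

Answer: negative positive positive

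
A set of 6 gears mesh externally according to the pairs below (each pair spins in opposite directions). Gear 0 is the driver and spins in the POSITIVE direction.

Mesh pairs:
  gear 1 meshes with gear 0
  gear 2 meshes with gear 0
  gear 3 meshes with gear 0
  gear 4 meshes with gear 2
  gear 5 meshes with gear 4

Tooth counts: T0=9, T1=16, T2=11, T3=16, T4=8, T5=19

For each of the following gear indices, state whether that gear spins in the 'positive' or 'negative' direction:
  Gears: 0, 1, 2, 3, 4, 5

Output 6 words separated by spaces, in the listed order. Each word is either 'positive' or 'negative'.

Gear 0 (driver): positive (depth 0)
  gear 1: meshes with gear 0 -> depth 1 -> negative (opposite of gear 0)
  gear 2: meshes with gear 0 -> depth 1 -> negative (opposite of gear 0)
  gear 3: meshes with gear 0 -> depth 1 -> negative (opposite of gear 0)
  gear 4: meshes with gear 2 -> depth 2 -> positive (opposite of gear 2)
  gear 5: meshes with gear 4 -> depth 3 -> negative (opposite of gear 4)
Queried indices 0, 1, 2, 3, 4, 5 -> positive, negative, negative, negative, positive, negative

Answer: positive negative negative negative positive negative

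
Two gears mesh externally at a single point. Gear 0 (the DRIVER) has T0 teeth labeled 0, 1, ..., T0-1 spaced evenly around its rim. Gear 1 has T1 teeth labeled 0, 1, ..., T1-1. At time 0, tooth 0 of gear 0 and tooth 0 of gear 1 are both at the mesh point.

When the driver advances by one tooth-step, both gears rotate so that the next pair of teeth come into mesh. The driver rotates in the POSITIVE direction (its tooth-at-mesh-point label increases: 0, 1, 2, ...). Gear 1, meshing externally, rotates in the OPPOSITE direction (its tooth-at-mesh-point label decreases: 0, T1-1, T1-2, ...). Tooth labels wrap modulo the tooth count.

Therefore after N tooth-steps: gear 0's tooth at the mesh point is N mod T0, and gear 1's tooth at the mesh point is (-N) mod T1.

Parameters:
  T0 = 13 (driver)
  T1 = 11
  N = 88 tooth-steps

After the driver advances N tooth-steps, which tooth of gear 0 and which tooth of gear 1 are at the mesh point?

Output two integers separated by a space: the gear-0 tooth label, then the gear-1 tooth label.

Gear 0 (driver, T0=13): tooth at mesh = N mod T0
  88 = 6 * 13 + 10, so 88 mod 13 = 10
  gear 0 tooth = 10
Gear 1 (driven, T1=11): tooth at mesh = (-N) mod T1
  88 = 8 * 11 + 0, so 88 mod 11 = 0
  (-88) mod 11 = 0
Mesh after 88 steps: gear-0 tooth 10 meets gear-1 tooth 0

Answer: 10 0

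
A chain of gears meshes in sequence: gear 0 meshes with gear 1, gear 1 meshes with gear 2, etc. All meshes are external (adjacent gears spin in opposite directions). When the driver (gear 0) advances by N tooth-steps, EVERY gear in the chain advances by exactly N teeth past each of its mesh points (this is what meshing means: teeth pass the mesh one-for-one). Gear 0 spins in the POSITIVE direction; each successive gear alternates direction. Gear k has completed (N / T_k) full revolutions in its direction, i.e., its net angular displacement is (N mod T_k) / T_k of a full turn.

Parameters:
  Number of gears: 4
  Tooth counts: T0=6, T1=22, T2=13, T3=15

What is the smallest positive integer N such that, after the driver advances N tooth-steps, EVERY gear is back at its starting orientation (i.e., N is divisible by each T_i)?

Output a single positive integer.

Answer: 4290

Derivation:
Gear k returns to start when N is a multiple of T_k.
All gears at start simultaneously when N is a common multiple of [6, 22, 13, 15]; the smallest such N is lcm(6, 22, 13, 15).
Start: lcm = T0 = 6
Fold in T1=22: gcd(6, 22) = 2; lcm(6, 22) = 6 * 22 / 2 = 132 / 2 = 66
Fold in T2=13: gcd(66, 13) = 1; lcm(66, 13) = 66 * 13 / 1 = 858 / 1 = 858
Fold in T3=15: gcd(858, 15) = 3; lcm(858, 15) = 858 * 15 / 3 = 12870 / 3 = 4290
Full cycle length = 4290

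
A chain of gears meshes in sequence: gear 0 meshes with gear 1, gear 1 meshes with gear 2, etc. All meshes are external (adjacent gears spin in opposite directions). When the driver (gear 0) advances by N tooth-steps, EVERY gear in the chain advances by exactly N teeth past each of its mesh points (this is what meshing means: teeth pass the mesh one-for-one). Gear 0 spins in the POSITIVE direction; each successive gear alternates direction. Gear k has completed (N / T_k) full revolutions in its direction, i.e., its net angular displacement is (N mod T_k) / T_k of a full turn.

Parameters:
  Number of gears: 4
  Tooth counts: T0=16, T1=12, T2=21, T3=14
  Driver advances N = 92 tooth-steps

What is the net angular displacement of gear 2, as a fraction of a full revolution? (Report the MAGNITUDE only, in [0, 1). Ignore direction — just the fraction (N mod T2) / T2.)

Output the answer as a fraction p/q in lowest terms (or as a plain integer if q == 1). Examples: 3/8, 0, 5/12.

Chain of 4 gears, tooth counts: [16, 12, 21, 14]
  gear 0: T0=16, direction=positive, advance = 92 mod 16 = 12 teeth = 12/16 turn
  gear 1: T1=12, direction=negative, advance = 92 mod 12 = 8 teeth = 8/12 turn
  gear 2: T2=21, direction=positive, advance = 92 mod 21 = 8 teeth = 8/21 turn
  gear 3: T3=14, direction=negative, advance = 92 mod 14 = 8 teeth = 8/14 turn
Gear 2: 92 mod 21 = 8
Fraction = 8 / 21 = 8/21 (gcd(8,21)=1) = 8/21

Answer: 8/21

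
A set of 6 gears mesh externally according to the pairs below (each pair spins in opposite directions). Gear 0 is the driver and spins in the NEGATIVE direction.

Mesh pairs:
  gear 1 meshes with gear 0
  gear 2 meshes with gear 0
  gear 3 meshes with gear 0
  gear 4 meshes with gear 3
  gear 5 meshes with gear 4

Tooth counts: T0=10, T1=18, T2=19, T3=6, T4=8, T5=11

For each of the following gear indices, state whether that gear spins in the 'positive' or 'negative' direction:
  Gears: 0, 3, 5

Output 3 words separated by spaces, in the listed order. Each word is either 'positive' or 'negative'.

Answer: negative positive positive

Derivation:
Gear 0 (driver): negative (depth 0)
  gear 1: meshes with gear 0 -> depth 1 -> positive (opposite of gear 0)
  gear 2: meshes with gear 0 -> depth 1 -> positive (opposite of gear 0)
  gear 3: meshes with gear 0 -> depth 1 -> positive (opposite of gear 0)
  gear 4: meshes with gear 3 -> depth 2 -> negative (opposite of gear 3)
  gear 5: meshes with gear 4 -> depth 3 -> positive (opposite of gear 4)
Queried indices 0, 3, 5 -> negative, positive, positive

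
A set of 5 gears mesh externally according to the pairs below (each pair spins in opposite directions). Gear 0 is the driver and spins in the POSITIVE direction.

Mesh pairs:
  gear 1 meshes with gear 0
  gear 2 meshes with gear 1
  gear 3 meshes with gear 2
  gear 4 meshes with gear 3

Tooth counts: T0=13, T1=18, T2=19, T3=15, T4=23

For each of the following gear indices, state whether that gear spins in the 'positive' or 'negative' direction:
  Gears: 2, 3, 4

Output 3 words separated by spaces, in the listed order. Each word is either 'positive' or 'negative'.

Answer: positive negative positive

Derivation:
Gear 0 (driver): positive (depth 0)
  gear 1: meshes with gear 0 -> depth 1 -> negative (opposite of gear 0)
  gear 2: meshes with gear 1 -> depth 2 -> positive (opposite of gear 1)
  gear 3: meshes with gear 2 -> depth 3 -> negative (opposite of gear 2)
  gear 4: meshes with gear 3 -> depth 4 -> positive (opposite of gear 3)
Queried indices 2, 3, 4 -> positive, negative, positive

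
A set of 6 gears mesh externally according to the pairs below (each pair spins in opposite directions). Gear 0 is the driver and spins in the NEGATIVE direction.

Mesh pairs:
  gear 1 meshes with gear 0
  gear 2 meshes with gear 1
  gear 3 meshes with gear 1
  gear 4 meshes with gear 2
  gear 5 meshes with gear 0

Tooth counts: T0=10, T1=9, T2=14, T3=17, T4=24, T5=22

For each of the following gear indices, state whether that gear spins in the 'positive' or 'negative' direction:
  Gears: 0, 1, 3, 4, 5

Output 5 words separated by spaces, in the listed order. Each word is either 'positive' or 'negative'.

Answer: negative positive negative positive positive

Derivation:
Gear 0 (driver): negative (depth 0)
  gear 1: meshes with gear 0 -> depth 1 -> positive (opposite of gear 0)
  gear 2: meshes with gear 1 -> depth 2 -> negative (opposite of gear 1)
  gear 3: meshes with gear 1 -> depth 2 -> negative (opposite of gear 1)
  gear 4: meshes with gear 2 -> depth 3 -> positive (opposite of gear 2)
  gear 5: meshes with gear 0 -> depth 1 -> positive (opposite of gear 0)
Queried indices 0, 1, 3, 4, 5 -> negative, positive, negative, positive, positive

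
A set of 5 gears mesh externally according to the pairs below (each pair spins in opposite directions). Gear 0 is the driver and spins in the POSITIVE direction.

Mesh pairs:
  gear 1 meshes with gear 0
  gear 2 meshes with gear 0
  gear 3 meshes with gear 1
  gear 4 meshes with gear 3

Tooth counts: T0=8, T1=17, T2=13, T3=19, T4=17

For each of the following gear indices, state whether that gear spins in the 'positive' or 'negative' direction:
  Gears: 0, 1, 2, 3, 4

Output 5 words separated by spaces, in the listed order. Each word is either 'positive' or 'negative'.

Answer: positive negative negative positive negative

Derivation:
Gear 0 (driver): positive (depth 0)
  gear 1: meshes with gear 0 -> depth 1 -> negative (opposite of gear 0)
  gear 2: meshes with gear 0 -> depth 1 -> negative (opposite of gear 0)
  gear 3: meshes with gear 1 -> depth 2 -> positive (opposite of gear 1)
  gear 4: meshes with gear 3 -> depth 3 -> negative (opposite of gear 3)
Queried indices 0, 1, 2, 3, 4 -> positive, negative, negative, positive, negative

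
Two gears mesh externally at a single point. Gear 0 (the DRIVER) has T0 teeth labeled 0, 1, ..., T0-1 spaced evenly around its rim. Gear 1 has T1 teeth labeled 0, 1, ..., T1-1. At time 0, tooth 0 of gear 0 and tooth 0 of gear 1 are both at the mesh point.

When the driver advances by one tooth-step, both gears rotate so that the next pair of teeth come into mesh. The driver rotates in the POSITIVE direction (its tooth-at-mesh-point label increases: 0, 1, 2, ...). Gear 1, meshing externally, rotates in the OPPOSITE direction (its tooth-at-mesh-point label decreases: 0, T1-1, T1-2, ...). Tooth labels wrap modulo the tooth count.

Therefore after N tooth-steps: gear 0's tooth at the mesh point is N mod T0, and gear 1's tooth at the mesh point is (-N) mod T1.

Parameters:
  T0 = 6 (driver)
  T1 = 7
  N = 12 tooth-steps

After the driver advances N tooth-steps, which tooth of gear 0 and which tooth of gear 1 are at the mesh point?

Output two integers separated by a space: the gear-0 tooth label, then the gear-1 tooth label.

Gear 0 (driver, T0=6): tooth at mesh = N mod T0
  12 = 2 * 6 + 0, so 12 mod 6 = 0
  gear 0 tooth = 0
Gear 1 (driven, T1=7): tooth at mesh = (-N) mod T1
  12 = 1 * 7 + 5, so 12 mod 7 = 5
  (-12) mod 7 = (-5) mod 7 = 7 - 5 = 2
Mesh after 12 steps: gear-0 tooth 0 meets gear-1 tooth 2

Answer: 0 2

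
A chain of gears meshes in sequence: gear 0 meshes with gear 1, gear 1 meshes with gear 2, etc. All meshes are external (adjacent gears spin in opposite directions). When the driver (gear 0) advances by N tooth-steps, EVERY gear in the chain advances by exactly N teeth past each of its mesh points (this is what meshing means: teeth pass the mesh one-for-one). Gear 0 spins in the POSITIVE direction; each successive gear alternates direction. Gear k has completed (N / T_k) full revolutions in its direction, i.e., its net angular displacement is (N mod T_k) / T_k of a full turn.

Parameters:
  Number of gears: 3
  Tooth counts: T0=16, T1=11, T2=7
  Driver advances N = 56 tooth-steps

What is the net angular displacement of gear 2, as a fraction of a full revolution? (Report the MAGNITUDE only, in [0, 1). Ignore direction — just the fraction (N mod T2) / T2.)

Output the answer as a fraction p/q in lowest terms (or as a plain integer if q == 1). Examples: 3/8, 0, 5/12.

Answer: 0

Derivation:
Chain of 3 gears, tooth counts: [16, 11, 7]
  gear 0: T0=16, direction=positive, advance = 56 mod 16 = 8 teeth = 8/16 turn
  gear 1: T1=11, direction=negative, advance = 56 mod 11 = 1 teeth = 1/11 turn
  gear 2: T2=7, direction=positive, advance = 56 mod 7 = 0 teeth = 0/7 turn
Gear 2: 56 mod 7 = 0
Fraction = 0 / 7 = 0/1 (gcd(0,7)=7) = 0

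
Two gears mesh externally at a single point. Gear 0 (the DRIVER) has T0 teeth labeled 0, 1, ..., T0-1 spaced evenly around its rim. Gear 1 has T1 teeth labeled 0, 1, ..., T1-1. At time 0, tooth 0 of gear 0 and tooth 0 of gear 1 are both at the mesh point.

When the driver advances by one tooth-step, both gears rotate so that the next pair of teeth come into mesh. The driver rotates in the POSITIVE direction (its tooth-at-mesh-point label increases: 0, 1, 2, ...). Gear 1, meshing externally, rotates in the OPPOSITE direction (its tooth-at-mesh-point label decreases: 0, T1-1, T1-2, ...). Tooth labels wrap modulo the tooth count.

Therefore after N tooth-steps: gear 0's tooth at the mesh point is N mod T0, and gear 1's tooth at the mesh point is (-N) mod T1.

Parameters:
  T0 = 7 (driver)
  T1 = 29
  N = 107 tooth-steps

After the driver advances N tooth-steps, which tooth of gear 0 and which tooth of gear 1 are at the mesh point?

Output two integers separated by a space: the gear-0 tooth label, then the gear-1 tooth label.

Gear 0 (driver, T0=7): tooth at mesh = N mod T0
  107 = 15 * 7 + 2, so 107 mod 7 = 2
  gear 0 tooth = 2
Gear 1 (driven, T1=29): tooth at mesh = (-N) mod T1
  107 = 3 * 29 + 20, so 107 mod 29 = 20
  (-107) mod 29 = (-20) mod 29 = 29 - 20 = 9
Mesh after 107 steps: gear-0 tooth 2 meets gear-1 tooth 9

Answer: 2 9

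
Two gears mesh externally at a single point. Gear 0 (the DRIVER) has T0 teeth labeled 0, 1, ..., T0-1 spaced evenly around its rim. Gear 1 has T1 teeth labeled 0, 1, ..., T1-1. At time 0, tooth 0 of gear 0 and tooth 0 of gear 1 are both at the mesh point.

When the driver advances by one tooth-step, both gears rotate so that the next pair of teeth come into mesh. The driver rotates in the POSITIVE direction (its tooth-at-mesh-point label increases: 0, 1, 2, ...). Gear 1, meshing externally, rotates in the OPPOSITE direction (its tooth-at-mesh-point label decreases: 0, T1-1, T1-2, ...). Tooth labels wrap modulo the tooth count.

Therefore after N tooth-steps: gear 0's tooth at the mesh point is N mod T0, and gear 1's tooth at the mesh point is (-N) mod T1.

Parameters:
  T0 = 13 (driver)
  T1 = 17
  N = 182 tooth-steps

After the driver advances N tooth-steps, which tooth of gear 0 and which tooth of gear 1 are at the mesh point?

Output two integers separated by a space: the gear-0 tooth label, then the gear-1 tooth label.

Answer: 0 5

Derivation:
Gear 0 (driver, T0=13): tooth at mesh = N mod T0
  182 = 14 * 13 + 0, so 182 mod 13 = 0
  gear 0 tooth = 0
Gear 1 (driven, T1=17): tooth at mesh = (-N) mod T1
  182 = 10 * 17 + 12, so 182 mod 17 = 12
  (-182) mod 17 = (-12) mod 17 = 17 - 12 = 5
Mesh after 182 steps: gear-0 tooth 0 meets gear-1 tooth 5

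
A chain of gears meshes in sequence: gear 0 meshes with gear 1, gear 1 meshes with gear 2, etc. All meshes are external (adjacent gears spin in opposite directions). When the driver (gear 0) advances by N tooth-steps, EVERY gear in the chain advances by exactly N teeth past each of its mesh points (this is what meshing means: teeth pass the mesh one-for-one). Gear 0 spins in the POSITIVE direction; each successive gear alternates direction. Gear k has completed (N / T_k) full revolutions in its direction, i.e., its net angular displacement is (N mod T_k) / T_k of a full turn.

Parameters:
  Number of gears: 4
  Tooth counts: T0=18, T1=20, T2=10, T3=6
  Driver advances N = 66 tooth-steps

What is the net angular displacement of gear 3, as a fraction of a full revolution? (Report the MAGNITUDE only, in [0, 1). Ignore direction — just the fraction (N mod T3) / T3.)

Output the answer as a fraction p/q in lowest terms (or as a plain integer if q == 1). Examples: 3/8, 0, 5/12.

Chain of 4 gears, tooth counts: [18, 20, 10, 6]
  gear 0: T0=18, direction=positive, advance = 66 mod 18 = 12 teeth = 12/18 turn
  gear 1: T1=20, direction=negative, advance = 66 mod 20 = 6 teeth = 6/20 turn
  gear 2: T2=10, direction=positive, advance = 66 mod 10 = 6 teeth = 6/10 turn
  gear 3: T3=6, direction=negative, advance = 66 mod 6 = 0 teeth = 0/6 turn
Gear 3: 66 mod 6 = 0
Fraction = 0 / 6 = 0/1 (gcd(0,6)=6) = 0

Answer: 0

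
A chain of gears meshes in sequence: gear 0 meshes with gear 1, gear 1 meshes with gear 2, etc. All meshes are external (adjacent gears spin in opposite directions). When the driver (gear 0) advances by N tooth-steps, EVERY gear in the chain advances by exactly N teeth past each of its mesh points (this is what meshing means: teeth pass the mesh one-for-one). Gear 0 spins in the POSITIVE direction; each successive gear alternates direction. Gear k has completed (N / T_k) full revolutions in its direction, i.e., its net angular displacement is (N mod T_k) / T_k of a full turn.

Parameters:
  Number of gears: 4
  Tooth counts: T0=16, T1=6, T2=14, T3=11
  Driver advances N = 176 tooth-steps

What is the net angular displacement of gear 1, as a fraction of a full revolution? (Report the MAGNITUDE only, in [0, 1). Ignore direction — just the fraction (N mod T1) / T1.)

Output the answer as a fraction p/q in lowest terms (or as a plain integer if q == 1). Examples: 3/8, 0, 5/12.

Answer: 1/3

Derivation:
Chain of 4 gears, tooth counts: [16, 6, 14, 11]
  gear 0: T0=16, direction=positive, advance = 176 mod 16 = 0 teeth = 0/16 turn
  gear 1: T1=6, direction=negative, advance = 176 mod 6 = 2 teeth = 2/6 turn
  gear 2: T2=14, direction=positive, advance = 176 mod 14 = 8 teeth = 8/14 turn
  gear 3: T3=11, direction=negative, advance = 176 mod 11 = 0 teeth = 0/11 turn
Gear 1: 176 mod 6 = 2
Fraction = 2 / 6 = 1/3 (gcd(2,6)=2) = 1/3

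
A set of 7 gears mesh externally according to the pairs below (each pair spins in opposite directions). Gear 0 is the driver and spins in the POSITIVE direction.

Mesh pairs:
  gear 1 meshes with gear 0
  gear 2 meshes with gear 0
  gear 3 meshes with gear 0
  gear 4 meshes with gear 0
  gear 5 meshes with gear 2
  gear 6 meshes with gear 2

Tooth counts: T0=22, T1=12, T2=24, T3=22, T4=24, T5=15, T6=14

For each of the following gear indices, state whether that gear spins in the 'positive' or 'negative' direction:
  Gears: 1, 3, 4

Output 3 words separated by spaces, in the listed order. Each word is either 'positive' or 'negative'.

Answer: negative negative negative

Derivation:
Gear 0 (driver): positive (depth 0)
  gear 1: meshes with gear 0 -> depth 1 -> negative (opposite of gear 0)
  gear 2: meshes with gear 0 -> depth 1 -> negative (opposite of gear 0)
  gear 3: meshes with gear 0 -> depth 1 -> negative (opposite of gear 0)
  gear 4: meshes with gear 0 -> depth 1 -> negative (opposite of gear 0)
  gear 5: meshes with gear 2 -> depth 2 -> positive (opposite of gear 2)
  gear 6: meshes with gear 2 -> depth 2 -> positive (opposite of gear 2)
Queried indices 1, 3, 4 -> negative, negative, negative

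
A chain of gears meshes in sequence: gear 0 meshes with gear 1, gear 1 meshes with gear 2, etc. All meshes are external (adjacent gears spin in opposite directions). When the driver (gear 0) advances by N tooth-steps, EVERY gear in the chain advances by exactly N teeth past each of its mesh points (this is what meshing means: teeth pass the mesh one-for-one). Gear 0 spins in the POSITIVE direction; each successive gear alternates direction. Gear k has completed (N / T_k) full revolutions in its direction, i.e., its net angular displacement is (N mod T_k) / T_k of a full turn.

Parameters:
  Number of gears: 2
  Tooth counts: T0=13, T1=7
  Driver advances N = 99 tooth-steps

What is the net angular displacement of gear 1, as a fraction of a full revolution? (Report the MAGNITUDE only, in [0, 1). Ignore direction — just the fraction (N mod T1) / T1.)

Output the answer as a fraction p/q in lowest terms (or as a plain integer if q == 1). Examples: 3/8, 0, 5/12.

Answer: 1/7

Derivation:
Chain of 2 gears, tooth counts: [13, 7]
  gear 0: T0=13, direction=positive, advance = 99 mod 13 = 8 teeth = 8/13 turn
  gear 1: T1=7, direction=negative, advance = 99 mod 7 = 1 teeth = 1/7 turn
Gear 1: 99 mod 7 = 1
Fraction = 1 / 7 = 1/7 (gcd(1,7)=1) = 1/7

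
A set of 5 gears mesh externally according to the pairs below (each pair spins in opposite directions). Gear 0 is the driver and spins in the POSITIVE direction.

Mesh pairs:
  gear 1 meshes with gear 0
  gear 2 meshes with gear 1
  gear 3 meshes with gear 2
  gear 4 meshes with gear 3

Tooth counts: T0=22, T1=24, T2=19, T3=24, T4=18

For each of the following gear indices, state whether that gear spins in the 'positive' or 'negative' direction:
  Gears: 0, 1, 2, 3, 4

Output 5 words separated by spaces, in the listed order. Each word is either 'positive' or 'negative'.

Gear 0 (driver): positive (depth 0)
  gear 1: meshes with gear 0 -> depth 1 -> negative (opposite of gear 0)
  gear 2: meshes with gear 1 -> depth 2 -> positive (opposite of gear 1)
  gear 3: meshes with gear 2 -> depth 3 -> negative (opposite of gear 2)
  gear 4: meshes with gear 3 -> depth 4 -> positive (opposite of gear 3)
Queried indices 0, 1, 2, 3, 4 -> positive, negative, positive, negative, positive

Answer: positive negative positive negative positive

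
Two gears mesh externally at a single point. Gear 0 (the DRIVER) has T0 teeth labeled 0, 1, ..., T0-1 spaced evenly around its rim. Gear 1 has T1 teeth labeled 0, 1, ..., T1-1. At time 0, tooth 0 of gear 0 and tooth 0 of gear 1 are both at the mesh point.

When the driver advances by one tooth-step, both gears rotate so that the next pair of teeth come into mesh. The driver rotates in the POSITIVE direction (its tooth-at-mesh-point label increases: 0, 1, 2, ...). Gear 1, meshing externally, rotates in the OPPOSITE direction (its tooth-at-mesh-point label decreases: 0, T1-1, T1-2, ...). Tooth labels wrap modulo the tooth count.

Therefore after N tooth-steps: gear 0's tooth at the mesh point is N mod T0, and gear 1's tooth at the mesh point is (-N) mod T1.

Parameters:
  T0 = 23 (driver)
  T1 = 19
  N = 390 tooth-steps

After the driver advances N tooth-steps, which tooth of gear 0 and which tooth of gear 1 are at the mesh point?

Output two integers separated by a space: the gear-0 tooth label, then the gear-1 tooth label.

Gear 0 (driver, T0=23): tooth at mesh = N mod T0
  390 = 16 * 23 + 22, so 390 mod 23 = 22
  gear 0 tooth = 22
Gear 1 (driven, T1=19): tooth at mesh = (-N) mod T1
  390 = 20 * 19 + 10, so 390 mod 19 = 10
  (-390) mod 19 = (-10) mod 19 = 19 - 10 = 9
Mesh after 390 steps: gear-0 tooth 22 meets gear-1 tooth 9

Answer: 22 9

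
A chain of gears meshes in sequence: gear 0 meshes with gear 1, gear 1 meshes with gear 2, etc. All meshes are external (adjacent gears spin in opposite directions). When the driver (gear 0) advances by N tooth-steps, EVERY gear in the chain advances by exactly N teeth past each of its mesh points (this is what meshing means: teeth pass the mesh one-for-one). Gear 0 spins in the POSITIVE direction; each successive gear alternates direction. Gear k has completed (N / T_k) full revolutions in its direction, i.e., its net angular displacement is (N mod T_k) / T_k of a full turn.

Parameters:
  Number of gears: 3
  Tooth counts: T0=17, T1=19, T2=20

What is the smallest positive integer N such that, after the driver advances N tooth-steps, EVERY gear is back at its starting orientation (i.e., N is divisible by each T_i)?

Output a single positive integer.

Gear k returns to start when N is a multiple of T_k.
All gears at start simultaneously when N is a common multiple of [17, 19, 20]; the smallest such N is lcm(17, 19, 20).
Start: lcm = T0 = 17
Fold in T1=19: gcd(17, 19) = 1; lcm(17, 19) = 17 * 19 / 1 = 323 / 1 = 323
Fold in T2=20: gcd(323, 20) = 1; lcm(323, 20) = 323 * 20 / 1 = 6460 / 1 = 6460
Full cycle length = 6460

Answer: 6460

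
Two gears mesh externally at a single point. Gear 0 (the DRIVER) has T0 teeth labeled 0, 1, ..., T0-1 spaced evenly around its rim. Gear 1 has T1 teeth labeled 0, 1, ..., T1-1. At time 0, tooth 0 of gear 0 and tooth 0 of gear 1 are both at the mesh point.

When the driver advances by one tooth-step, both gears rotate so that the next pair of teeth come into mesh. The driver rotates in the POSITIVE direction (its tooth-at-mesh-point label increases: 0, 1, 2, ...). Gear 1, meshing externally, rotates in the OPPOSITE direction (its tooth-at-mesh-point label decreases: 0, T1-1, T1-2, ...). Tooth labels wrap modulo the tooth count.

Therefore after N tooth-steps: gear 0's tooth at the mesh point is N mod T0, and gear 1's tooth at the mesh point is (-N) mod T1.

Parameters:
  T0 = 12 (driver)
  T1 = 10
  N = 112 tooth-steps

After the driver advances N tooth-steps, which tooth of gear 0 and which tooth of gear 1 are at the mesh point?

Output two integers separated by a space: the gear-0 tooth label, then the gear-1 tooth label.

Gear 0 (driver, T0=12): tooth at mesh = N mod T0
  112 = 9 * 12 + 4, so 112 mod 12 = 4
  gear 0 tooth = 4
Gear 1 (driven, T1=10): tooth at mesh = (-N) mod T1
  112 = 11 * 10 + 2, so 112 mod 10 = 2
  (-112) mod 10 = (-2) mod 10 = 10 - 2 = 8
Mesh after 112 steps: gear-0 tooth 4 meets gear-1 tooth 8

Answer: 4 8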